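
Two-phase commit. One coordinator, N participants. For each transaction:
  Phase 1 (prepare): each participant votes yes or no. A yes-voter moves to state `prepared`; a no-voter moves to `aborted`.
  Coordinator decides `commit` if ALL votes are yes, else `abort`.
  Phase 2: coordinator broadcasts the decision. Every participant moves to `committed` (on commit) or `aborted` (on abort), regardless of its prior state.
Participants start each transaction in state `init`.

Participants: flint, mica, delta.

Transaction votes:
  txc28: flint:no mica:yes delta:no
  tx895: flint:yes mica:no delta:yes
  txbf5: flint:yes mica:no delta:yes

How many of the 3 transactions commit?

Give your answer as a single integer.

Answer: 0

Derivation:
txc28: no from flint, delta -> abort (commits=0)
tx895: no from mica -> abort (commits=0)
txbf5: no from mica -> abort (commits=0)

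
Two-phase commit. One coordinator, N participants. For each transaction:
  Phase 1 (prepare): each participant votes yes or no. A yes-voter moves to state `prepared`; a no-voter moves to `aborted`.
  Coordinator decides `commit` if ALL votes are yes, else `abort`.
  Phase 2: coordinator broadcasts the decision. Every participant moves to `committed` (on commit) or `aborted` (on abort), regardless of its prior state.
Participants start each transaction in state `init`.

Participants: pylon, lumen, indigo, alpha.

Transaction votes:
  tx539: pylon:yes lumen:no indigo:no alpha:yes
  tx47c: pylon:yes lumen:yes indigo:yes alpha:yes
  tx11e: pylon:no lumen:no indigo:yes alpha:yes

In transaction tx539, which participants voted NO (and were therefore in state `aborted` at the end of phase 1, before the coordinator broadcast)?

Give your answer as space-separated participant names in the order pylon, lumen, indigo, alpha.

Answer: lumen indigo

Derivation:
Txn tx539 phase 1: pylon yes -> prepared; lumen no -> aborted; indigo no -> aborted; alpha yes -> prepared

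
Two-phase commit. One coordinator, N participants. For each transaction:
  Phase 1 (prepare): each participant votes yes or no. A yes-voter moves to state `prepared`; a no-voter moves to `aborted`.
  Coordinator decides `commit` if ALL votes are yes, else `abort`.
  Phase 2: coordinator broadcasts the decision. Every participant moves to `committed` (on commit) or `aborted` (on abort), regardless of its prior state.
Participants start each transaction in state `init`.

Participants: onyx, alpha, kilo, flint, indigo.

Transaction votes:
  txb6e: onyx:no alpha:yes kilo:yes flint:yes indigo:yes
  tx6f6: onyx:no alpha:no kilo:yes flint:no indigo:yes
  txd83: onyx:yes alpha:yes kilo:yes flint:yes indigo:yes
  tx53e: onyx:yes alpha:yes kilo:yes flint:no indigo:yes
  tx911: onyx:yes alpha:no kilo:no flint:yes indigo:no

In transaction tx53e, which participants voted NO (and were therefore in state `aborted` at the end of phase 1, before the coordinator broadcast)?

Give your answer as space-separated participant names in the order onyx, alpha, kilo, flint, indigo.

Answer: flint

Derivation:
Txn tx53e phase 1: onyx yes -> prepared; alpha yes -> prepared; kilo yes -> prepared; flint no -> aborted; indigo yes -> prepared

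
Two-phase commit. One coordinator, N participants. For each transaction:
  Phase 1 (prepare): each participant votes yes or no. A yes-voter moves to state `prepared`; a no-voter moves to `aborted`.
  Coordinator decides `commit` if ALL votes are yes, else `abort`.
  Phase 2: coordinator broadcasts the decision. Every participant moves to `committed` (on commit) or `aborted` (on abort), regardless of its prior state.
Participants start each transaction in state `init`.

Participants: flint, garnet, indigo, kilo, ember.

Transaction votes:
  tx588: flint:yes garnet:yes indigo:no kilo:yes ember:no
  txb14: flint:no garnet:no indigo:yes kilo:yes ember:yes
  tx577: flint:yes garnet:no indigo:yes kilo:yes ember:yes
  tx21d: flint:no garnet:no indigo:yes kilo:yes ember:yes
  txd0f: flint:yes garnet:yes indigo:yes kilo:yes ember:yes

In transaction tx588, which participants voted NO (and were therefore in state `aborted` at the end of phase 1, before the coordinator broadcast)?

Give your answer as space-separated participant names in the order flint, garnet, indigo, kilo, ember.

Answer: indigo ember

Derivation:
Txn tx588 phase 1: flint yes -> prepared; garnet yes -> prepared; indigo no -> aborted; kilo yes -> prepared; ember no -> aborted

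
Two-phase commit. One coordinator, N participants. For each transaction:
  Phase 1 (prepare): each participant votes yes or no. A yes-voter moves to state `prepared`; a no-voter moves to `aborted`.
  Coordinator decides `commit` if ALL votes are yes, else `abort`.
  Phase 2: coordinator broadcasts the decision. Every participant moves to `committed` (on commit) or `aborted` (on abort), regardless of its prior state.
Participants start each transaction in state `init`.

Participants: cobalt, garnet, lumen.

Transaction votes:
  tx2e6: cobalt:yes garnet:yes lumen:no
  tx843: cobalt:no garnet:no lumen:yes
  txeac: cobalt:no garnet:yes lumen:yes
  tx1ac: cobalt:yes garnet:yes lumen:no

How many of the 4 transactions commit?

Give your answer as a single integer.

Answer: 0

Derivation:
tx2e6: no from lumen -> abort (commits=0)
tx843: no from cobalt, garnet -> abort (commits=0)
txeac: no from cobalt -> abort (commits=0)
tx1ac: no from lumen -> abort (commits=0)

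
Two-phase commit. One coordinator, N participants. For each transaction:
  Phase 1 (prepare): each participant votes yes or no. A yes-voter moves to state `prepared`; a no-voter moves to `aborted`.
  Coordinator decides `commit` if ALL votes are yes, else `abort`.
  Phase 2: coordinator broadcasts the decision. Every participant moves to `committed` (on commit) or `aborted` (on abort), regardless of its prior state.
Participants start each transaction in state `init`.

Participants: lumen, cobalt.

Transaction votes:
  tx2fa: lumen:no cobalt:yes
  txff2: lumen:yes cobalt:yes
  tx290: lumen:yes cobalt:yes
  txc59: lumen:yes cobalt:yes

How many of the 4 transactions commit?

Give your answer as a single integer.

Answer: 3

Derivation:
tx2fa: no from lumen -> abort (commits=0)
txff2: all yes -> commit (commits=1)
tx290: all yes -> commit (commits=2)
txc59: all yes -> commit (commits=3)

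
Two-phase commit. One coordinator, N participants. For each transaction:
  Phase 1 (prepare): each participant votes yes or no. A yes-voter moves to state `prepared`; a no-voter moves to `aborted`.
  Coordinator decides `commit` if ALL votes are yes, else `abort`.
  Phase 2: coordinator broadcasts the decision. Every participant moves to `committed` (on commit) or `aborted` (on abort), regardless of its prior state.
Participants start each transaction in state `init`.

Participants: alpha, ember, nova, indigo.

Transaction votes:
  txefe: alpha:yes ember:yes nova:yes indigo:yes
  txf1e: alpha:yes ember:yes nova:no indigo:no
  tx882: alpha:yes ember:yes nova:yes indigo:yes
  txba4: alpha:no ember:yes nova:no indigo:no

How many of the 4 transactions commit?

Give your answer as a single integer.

txefe: all yes -> commit (commits=1)
txf1e: no from nova, indigo -> abort (commits=1)
tx882: all yes -> commit (commits=2)
txba4: no from alpha, nova, indigo -> abort (commits=2)

Answer: 2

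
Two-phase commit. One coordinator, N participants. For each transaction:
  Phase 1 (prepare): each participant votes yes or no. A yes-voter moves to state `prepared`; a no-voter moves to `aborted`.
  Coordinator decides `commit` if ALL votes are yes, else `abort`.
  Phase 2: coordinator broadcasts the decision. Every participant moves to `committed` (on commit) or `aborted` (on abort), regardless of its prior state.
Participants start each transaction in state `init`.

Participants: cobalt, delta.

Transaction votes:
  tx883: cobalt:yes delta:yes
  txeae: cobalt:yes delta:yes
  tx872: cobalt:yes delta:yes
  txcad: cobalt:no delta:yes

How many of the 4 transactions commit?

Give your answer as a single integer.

tx883: all yes -> commit (commits=1)
txeae: all yes -> commit (commits=2)
tx872: all yes -> commit (commits=3)
txcad: no from cobalt -> abort (commits=3)

Answer: 3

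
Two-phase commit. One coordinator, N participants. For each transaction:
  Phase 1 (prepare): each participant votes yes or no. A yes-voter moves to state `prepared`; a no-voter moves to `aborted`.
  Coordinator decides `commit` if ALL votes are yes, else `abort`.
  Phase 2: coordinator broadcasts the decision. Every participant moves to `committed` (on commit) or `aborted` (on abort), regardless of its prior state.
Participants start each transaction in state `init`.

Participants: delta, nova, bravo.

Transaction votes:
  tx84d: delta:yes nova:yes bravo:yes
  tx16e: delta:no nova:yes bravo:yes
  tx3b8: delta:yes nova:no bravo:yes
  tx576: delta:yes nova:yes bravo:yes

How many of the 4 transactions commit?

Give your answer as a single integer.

tx84d: all yes -> commit (commits=1)
tx16e: no from delta -> abort (commits=1)
tx3b8: no from nova -> abort (commits=1)
tx576: all yes -> commit (commits=2)

Answer: 2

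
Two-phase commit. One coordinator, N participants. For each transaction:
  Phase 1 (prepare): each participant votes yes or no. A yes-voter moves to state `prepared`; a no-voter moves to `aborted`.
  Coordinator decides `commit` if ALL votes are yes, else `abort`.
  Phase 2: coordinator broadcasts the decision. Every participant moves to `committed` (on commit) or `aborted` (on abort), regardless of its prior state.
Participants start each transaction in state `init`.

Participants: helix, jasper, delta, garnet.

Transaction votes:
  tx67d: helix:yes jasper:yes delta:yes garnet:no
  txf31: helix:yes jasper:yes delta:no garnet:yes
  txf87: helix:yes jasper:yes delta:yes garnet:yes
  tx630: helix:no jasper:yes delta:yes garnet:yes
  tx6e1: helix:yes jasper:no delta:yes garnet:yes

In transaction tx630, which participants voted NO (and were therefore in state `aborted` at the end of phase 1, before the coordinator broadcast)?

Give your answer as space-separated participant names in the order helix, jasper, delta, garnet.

Answer: helix

Derivation:
Txn tx630 phase 1: helix no -> aborted; jasper yes -> prepared; delta yes -> prepared; garnet yes -> prepared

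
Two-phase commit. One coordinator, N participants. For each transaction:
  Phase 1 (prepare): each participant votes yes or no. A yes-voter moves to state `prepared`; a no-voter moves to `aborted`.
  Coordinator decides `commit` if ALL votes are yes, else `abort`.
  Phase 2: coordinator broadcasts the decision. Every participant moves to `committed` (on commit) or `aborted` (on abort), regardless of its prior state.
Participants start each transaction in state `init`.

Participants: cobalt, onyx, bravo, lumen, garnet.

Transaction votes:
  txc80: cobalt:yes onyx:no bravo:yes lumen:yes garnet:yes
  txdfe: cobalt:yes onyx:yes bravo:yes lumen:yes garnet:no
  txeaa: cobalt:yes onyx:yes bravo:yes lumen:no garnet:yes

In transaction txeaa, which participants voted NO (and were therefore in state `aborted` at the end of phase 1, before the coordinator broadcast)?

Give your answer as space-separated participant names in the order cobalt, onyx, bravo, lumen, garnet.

Txn txeaa phase 1: cobalt yes -> prepared; onyx yes -> prepared; bravo yes -> prepared; lumen no -> aborted; garnet yes -> prepared

Answer: lumen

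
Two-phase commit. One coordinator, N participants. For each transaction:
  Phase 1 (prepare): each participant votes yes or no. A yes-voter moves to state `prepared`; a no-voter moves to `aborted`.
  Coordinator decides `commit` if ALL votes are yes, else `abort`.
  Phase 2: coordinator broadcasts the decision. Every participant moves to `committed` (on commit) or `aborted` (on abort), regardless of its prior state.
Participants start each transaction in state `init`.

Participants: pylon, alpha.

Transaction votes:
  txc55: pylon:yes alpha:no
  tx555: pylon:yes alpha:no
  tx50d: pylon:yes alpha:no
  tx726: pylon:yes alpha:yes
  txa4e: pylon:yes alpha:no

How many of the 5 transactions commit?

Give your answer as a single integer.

txc55: no from alpha -> abort (commits=0)
tx555: no from alpha -> abort (commits=0)
tx50d: no from alpha -> abort (commits=0)
tx726: all yes -> commit (commits=1)
txa4e: no from alpha -> abort (commits=1)

Answer: 1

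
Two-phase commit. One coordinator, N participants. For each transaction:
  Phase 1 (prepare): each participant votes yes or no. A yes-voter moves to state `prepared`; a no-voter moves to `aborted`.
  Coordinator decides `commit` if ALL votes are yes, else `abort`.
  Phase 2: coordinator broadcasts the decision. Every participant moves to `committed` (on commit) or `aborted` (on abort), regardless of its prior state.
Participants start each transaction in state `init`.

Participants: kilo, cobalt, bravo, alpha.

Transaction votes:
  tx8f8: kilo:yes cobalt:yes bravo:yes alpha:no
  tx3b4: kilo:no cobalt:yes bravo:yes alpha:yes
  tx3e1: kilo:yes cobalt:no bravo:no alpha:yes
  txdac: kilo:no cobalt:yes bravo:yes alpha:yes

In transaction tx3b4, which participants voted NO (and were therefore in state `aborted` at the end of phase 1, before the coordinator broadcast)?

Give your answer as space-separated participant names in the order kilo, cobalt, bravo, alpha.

Txn tx3b4 phase 1: kilo no -> aborted; cobalt yes -> prepared; bravo yes -> prepared; alpha yes -> prepared

Answer: kilo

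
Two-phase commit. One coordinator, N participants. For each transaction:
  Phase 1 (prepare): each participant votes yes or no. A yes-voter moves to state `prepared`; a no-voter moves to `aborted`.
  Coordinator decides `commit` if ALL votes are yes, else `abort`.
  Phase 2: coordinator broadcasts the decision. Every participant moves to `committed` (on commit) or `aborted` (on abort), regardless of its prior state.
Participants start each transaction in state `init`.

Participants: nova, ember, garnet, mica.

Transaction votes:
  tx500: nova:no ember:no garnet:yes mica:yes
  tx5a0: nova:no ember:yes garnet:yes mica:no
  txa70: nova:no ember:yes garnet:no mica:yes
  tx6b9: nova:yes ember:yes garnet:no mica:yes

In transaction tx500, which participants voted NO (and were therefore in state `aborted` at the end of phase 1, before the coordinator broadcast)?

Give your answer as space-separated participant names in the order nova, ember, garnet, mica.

Txn tx500 phase 1: nova no -> aborted; ember no -> aborted; garnet yes -> prepared; mica yes -> prepared

Answer: nova ember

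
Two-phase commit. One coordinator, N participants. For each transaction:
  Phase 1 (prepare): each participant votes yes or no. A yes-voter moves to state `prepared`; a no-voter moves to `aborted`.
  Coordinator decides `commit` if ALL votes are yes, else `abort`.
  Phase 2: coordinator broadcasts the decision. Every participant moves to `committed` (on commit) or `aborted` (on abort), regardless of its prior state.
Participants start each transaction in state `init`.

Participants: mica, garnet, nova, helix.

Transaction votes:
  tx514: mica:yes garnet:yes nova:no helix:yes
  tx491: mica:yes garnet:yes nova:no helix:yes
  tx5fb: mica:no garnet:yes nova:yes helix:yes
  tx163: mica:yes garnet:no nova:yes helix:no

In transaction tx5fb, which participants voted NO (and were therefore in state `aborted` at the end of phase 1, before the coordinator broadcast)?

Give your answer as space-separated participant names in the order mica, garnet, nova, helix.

Answer: mica

Derivation:
Txn tx5fb phase 1: mica no -> aborted; garnet yes -> prepared; nova yes -> prepared; helix yes -> prepared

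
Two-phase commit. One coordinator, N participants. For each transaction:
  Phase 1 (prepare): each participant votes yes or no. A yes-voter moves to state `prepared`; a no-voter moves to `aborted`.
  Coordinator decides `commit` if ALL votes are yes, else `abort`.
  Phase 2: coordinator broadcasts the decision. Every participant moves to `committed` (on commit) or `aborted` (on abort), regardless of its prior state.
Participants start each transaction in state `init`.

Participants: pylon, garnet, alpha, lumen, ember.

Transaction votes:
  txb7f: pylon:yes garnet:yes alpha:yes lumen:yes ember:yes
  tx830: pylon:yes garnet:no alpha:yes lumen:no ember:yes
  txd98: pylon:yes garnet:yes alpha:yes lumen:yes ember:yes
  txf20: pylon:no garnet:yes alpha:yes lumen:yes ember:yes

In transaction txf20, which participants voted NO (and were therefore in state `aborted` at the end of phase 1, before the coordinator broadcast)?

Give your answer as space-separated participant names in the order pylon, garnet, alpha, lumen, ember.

Answer: pylon

Derivation:
Txn txf20 phase 1: pylon no -> aborted; garnet yes -> prepared; alpha yes -> prepared; lumen yes -> prepared; ember yes -> prepared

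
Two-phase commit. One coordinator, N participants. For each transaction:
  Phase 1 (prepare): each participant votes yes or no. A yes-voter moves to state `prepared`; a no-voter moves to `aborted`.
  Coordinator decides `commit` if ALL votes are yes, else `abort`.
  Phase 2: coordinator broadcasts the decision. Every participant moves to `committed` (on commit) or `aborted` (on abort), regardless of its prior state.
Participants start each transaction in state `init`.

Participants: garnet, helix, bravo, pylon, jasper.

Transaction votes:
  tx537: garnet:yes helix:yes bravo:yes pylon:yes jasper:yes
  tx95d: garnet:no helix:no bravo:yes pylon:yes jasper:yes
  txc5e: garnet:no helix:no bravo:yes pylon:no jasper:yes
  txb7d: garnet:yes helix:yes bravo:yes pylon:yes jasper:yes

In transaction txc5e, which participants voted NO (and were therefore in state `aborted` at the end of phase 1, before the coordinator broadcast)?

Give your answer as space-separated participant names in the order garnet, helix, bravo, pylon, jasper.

Txn txc5e phase 1: garnet no -> aborted; helix no -> aborted; bravo yes -> prepared; pylon no -> aborted; jasper yes -> prepared

Answer: garnet helix pylon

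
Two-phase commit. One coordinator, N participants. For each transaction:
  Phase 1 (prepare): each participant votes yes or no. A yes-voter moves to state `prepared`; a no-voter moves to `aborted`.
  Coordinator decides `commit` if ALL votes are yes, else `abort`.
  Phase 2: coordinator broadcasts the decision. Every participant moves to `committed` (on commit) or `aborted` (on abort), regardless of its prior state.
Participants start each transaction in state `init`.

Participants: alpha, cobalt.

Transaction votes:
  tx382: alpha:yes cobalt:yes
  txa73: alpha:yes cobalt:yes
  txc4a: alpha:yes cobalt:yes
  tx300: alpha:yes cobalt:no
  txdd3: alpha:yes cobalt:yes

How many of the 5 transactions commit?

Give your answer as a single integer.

Answer: 4

Derivation:
tx382: all yes -> commit (commits=1)
txa73: all yes -> commit (commits=2)
txc4a: all yes -> commit (commits=3)
tx300: no from cobalt -> abort (commits=3)
txdd3: all yes -> commit (commits=4)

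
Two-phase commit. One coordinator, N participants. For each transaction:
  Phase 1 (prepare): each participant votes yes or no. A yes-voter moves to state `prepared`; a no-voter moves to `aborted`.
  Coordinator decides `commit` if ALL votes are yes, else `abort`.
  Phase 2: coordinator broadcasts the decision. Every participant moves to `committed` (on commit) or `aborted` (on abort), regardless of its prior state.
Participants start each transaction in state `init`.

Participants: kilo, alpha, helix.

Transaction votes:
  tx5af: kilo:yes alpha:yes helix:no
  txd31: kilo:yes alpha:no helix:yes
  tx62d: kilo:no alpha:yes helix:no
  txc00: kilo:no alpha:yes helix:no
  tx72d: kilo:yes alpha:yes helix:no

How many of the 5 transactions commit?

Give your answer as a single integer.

tx5af: no from helix -> abort (commits=0)
txd31: no from alpha -> abort (commits=0)
tx62d: no from kilo, helix -> abort (commits=0)
txc00: no from kilo, helix -> abort (commits=0)
tx72d: no from helix -> abort (commits=0)

Answer: 0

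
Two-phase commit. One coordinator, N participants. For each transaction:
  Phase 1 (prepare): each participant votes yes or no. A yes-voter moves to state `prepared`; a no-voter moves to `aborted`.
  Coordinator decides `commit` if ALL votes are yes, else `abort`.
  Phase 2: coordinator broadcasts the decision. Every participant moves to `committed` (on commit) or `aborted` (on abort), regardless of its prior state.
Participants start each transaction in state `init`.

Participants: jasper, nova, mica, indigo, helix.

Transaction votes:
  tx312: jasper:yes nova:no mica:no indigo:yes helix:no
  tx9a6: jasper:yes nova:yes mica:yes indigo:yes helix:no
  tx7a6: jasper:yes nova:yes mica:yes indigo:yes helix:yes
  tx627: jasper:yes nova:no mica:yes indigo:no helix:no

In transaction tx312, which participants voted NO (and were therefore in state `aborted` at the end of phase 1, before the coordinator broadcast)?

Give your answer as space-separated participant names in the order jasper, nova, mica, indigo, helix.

Answer: nova mica helix

Derivation:
Txn tx312 phase 1: jasper yes -> prepared; nova no -> aborted; mica no -> aborted; indigo yes -> prepared; helix no -> aborted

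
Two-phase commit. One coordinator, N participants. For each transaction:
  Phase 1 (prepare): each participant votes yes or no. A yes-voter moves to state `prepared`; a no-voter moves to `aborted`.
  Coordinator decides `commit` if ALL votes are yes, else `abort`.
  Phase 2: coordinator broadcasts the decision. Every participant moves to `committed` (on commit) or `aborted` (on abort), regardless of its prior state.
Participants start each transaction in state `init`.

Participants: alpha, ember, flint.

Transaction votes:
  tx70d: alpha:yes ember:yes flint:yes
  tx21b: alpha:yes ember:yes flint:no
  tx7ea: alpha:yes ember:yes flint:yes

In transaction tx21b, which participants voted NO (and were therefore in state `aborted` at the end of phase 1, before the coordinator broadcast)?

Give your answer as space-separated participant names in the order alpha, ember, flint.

Answer: flint

Derivation:
Txn tx21b phase 1: alpha yes -> prepared; ember yes -> prepared; flint no -> aborted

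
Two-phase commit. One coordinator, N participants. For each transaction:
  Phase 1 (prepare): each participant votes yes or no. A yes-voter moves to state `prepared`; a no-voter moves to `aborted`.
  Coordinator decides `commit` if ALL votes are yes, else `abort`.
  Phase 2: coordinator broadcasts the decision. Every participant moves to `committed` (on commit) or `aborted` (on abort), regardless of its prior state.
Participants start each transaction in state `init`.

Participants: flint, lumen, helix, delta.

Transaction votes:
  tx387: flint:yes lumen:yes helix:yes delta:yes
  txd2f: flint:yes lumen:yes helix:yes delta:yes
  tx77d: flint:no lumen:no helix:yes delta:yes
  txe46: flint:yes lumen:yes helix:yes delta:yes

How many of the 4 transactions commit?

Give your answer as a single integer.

tx387: all yes -> commit (commits=1)
txd2f: all yes -> commit (commits=2)
tx77d: no from flint, lumen -> abort (commits=2)
txe46: all yes -> commit (commits=3)

Answer: 3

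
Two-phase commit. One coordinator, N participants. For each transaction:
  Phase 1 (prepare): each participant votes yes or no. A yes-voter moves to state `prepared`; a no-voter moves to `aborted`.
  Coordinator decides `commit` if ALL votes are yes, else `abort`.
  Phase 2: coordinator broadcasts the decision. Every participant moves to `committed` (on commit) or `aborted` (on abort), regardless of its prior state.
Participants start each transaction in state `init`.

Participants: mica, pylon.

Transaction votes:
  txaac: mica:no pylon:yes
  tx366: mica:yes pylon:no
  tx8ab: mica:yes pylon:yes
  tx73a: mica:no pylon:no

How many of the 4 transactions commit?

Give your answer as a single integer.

Answer: 1

Derivation:
txaac: no from mica -> abort (commits=0)
tx366: no from pylon -> abort (commits=0)
tx8ab: all yes -> commit (commits=1)
tx73a: no from mica, pylon -> abort (commits=1)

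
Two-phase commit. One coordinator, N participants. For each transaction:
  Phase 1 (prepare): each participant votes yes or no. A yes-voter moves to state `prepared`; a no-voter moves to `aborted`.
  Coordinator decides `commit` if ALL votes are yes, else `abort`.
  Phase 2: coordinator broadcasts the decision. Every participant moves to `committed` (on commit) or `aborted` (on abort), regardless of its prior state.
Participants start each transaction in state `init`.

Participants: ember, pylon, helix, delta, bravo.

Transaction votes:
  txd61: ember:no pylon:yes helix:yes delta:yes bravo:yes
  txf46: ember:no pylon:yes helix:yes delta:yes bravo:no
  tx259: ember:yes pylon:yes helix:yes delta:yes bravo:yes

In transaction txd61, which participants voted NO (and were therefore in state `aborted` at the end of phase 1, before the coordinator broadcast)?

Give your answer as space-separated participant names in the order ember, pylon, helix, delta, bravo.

Txn txd61 phase 1: ember no -> aborted; pylon yes -> prepared; helix yes -> prepared; delta yes -> prepared; bravo yes -> prepared

Answer: ember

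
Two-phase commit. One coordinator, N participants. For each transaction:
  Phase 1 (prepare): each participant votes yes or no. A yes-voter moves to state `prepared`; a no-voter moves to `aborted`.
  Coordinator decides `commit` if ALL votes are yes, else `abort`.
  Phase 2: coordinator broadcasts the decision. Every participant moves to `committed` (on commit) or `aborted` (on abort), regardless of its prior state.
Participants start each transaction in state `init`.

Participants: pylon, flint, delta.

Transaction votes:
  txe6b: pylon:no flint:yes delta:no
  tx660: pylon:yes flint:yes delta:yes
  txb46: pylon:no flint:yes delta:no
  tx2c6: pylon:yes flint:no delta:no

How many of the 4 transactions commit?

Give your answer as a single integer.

txe6b: no from pylon, delta -> abort (commits=0)
tx660: all yes -> commit (commits=1)
txb46: no from pylon, delta -> abort (commits=1)
tx2c6: no from flint, delta -> abort (commits=1)

Answer: 1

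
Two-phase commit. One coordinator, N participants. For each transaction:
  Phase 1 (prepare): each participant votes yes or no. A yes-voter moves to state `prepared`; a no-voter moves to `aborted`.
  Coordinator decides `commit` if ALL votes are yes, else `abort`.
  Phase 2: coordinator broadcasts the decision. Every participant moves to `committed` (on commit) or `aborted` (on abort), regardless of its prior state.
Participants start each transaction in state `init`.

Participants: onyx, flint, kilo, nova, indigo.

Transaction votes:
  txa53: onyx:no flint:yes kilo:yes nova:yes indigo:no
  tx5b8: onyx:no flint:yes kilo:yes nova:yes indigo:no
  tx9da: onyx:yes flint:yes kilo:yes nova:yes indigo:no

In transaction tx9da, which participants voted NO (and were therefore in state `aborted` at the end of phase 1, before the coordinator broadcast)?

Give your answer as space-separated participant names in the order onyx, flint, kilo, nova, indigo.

Answer: indigo

Derivation:
Txn tx9da phase 1: onyx yes -> prepared; flint yes -> prepared; kilo yes -> prepared; nova yes -> prepared; indigo no -> aborted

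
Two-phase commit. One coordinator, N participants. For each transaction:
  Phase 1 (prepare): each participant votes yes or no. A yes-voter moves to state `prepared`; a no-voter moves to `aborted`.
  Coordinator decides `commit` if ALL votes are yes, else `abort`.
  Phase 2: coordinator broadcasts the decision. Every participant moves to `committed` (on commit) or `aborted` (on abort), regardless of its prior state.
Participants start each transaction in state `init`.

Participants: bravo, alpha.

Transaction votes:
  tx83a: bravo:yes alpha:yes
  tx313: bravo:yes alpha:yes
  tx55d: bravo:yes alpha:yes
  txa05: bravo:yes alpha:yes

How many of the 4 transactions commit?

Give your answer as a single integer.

tx83a: all yes -> commit (commits=1)
tx313: all yes -> commit (commits=2)
tx55d: all yes -> commit (commits=3)
txa05: all yes -> commit (commits=4)

Answer: 4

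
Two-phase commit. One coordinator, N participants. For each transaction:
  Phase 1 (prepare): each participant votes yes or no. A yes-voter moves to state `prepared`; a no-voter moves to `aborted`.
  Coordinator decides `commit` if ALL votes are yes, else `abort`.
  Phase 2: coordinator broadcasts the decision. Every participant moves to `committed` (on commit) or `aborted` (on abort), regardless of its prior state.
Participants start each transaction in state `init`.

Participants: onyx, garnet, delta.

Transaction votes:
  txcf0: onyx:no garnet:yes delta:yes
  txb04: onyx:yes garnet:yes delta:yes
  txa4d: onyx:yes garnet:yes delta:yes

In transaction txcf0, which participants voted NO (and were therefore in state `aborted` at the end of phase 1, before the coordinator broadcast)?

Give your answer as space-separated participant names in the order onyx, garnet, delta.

Txn txcf0 phase 1: onyx no -> aborted; garnet yes -> prepared; delta yes -> prepared

Answer: onyx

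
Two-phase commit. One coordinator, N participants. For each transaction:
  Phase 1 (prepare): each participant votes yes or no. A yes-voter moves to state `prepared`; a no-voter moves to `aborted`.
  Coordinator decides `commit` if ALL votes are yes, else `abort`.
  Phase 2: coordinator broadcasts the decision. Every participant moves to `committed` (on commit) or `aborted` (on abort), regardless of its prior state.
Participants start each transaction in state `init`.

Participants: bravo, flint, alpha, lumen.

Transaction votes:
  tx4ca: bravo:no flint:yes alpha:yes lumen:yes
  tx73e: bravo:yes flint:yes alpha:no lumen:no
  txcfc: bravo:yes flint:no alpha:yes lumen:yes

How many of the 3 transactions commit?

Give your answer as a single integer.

Answer: 0

Derivation:
tx4ca: no from bravo -> abort (commits=0)
tx73e: no from alpha, lumen -> abort (commits=0)
txcfc: no from flint -> abort (commits=0)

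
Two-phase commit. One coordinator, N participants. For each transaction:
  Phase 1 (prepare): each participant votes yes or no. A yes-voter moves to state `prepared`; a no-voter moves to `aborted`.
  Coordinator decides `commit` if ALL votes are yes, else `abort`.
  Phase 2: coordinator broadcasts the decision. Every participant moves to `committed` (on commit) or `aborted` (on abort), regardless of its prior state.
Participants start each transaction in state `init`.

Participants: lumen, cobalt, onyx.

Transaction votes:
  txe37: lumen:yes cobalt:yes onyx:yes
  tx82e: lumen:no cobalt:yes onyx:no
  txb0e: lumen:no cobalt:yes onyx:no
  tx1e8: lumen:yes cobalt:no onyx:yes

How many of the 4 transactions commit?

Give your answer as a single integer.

Answer: 1

Derivation:
txe37: all yes -> commit (commits=1)
tx82e: no from lumen, onyx -> abort (commits=1)
txb0e: no from lumen, onyx -> abort (commits=1)
tx1e8: no from cobalt -> abort (commits=1)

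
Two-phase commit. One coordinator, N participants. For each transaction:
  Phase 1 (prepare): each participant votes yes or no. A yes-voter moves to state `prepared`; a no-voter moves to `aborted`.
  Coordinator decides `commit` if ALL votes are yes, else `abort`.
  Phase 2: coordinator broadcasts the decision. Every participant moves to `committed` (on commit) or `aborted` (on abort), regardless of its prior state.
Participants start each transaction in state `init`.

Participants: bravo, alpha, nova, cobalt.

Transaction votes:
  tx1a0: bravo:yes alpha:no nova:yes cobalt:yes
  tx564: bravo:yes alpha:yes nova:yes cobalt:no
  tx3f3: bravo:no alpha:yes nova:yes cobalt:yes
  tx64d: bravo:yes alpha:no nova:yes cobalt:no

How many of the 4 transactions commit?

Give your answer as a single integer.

tx1a0: no from alpha -> abort (commits=0)
tx564: no from cobalt -> abort (commits=0)
tx3f3: no from bravo -> abort (commits=0)
tx64d: no from alpha, cobalt -> abort (commits=0)

Answer: 0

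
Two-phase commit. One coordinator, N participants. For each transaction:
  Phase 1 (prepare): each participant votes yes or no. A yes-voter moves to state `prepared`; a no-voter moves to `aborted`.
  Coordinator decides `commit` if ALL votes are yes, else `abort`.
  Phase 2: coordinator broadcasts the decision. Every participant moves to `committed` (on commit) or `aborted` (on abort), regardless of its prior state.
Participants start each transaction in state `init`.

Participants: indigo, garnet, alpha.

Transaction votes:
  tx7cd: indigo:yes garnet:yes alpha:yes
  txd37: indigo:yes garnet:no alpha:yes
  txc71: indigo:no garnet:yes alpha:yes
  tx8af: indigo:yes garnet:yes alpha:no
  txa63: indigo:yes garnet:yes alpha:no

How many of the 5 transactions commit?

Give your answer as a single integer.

tx7cd: all yes -> commit (commits=1)
txd37: no from garnet -> abort (commits=1)
txc71: no from indigo -> abort (commits=1)
tx8af: no from alpha -> abort (commits=1)
txa63: no from alpha -> abort (commits=1)

Answer: 1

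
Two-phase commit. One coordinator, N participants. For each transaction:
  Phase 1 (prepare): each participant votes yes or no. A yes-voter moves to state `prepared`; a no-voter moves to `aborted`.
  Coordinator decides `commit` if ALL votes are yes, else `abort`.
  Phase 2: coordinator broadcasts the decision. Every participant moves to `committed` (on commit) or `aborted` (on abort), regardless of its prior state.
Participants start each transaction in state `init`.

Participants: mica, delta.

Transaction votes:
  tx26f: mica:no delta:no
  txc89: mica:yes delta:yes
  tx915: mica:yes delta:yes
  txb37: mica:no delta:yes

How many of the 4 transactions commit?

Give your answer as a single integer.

tx26f: no from mica, delta -> abort (commits=0)
txc89: all yes -> commit (commits=1)
tx915: all yes -> commit (commits=2)
txb37: no from mica -> abort (commits=2)

Answer: 2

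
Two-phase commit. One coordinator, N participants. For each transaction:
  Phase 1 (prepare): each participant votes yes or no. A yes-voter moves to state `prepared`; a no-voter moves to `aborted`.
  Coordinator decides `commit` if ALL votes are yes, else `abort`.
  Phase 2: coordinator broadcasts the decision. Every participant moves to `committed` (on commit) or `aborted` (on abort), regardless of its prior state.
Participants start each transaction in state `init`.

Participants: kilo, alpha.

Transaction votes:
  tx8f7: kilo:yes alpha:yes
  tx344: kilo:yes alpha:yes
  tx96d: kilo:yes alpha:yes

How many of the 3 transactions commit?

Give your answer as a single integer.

Answer: 3

Derivation:
tx8f7: all yes -> commit (commits=1)
tx344: all yes -> commit (commits=2)
tx96d: all yes -> commit (commits=3)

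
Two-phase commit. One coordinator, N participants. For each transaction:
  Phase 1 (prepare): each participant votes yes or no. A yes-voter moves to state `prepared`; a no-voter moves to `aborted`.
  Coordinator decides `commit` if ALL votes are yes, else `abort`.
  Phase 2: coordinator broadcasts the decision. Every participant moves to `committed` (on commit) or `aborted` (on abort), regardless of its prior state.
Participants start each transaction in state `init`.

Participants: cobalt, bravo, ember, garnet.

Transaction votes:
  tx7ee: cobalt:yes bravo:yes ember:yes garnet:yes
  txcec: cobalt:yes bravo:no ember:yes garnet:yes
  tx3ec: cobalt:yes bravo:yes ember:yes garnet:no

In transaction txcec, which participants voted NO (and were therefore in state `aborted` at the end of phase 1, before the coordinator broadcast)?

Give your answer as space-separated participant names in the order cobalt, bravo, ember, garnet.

Txn txcec phase 1: cobalt yes -> prepared; bravo no -> aborted; ember yes -> prepared; garnet yes -> prepared

Answer: bravo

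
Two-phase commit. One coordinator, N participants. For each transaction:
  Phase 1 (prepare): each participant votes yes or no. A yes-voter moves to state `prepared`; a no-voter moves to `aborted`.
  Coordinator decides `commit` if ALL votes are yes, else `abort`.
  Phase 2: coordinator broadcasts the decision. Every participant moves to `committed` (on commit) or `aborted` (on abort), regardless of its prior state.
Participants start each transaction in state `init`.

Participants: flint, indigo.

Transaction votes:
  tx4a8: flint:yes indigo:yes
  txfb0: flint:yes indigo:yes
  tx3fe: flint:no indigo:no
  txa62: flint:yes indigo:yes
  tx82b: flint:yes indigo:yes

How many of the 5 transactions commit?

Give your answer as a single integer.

tx4a8: all yes -> commit (commits=1)
txfb0: all yes -> commit (commits=2)
tx3fe: no from flint, indigo -> abort (commits=2)
txa62: all yes -> commit (commits=3)
tx82b: all yes -> commit (commits=4)

Answer: 4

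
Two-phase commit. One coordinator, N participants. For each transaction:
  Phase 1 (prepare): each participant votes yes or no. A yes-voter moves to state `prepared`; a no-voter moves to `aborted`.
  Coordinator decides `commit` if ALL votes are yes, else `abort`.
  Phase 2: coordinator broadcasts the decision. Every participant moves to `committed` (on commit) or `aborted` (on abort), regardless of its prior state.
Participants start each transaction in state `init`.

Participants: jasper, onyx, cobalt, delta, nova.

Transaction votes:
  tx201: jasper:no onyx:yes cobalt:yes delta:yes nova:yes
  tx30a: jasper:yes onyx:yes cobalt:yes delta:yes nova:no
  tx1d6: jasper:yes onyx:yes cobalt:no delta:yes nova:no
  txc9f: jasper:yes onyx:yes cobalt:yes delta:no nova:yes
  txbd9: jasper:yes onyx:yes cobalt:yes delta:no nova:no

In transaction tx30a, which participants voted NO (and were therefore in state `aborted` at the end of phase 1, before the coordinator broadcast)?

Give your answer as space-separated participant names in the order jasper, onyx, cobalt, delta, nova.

Txn tx30a phase 1: jasper yes -> prepared; onyx yes -> prepared; cobalt yes -> prepared; delta yes -> prepared; nova no -> aborted

Answer: nova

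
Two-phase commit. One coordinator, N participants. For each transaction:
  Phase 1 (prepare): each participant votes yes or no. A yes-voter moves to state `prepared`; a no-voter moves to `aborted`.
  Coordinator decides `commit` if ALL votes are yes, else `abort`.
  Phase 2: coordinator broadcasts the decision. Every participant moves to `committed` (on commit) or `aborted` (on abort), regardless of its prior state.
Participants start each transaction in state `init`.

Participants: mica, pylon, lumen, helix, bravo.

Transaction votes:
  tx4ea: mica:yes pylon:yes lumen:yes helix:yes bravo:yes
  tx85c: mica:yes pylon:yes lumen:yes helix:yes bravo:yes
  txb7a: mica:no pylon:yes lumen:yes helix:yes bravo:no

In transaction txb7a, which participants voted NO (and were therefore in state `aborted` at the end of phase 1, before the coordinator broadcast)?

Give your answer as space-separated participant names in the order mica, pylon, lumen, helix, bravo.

Answer: mica bravo

Derivation:
Txn txb7a phase 1: mica no -> aborted; pylon yes -> prepared; lumen yes -> prepared; helix yes -> prepared; bravo no -> aborted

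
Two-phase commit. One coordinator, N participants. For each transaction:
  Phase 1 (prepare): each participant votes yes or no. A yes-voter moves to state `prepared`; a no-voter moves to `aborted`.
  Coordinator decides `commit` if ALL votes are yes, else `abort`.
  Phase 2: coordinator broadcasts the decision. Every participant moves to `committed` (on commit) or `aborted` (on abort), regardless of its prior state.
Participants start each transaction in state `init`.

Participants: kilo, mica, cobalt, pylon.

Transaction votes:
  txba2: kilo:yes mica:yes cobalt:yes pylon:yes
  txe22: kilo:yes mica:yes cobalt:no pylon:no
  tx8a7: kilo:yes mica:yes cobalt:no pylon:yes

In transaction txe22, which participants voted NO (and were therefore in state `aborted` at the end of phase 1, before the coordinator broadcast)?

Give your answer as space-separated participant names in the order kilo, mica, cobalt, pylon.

Txn txe22 phase 1: kilo yes -> prepared; mica yes -> prepared; cobalt no -> aborted; pylon no -> aborted

Answer: cobalt pylon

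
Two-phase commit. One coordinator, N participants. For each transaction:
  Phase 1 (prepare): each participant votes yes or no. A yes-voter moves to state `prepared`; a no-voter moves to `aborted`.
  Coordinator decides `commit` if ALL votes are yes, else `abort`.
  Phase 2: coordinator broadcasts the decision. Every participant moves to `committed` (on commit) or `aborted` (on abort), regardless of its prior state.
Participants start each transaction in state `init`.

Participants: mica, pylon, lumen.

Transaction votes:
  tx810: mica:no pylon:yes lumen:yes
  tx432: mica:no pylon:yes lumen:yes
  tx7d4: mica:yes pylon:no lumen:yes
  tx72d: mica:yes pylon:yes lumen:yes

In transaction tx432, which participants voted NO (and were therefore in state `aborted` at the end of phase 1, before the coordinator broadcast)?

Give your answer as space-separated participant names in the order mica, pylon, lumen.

Txn tx432 phase 1: mica no -> aborted; pylon yes -> prepared; lumen yes -> prepared

Answer: mica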